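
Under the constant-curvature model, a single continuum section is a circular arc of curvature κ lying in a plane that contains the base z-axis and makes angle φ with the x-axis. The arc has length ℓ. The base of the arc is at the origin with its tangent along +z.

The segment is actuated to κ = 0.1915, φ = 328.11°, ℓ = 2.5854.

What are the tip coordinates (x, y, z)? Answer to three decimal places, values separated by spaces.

θ = κ·ℓ = 0.1915 × 2.5854 = 0.49510 rad
ρ = (1 − cos θ)/κ = (1 − 0.87992)/0.1915 = 0.62705
z = sin θ / κ = 0.47512/0.1915 = 2.48106
x = ρ cos φ = 0.62705 × cos(328.11°) = 0.53241
y = ρ sin φ = 0.62705 × sin(328.11°) = -0.33127

0.532 -0.331 2.481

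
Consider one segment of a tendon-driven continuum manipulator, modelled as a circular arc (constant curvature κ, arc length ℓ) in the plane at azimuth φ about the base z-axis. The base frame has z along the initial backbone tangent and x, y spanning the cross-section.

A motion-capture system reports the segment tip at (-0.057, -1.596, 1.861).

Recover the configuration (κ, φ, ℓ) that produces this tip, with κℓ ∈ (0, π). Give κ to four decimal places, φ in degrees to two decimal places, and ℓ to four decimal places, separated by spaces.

ρ = √(x²+y²) = √(-0.057² + -1.596²) = 1.59702
φ = atan2(y, x) mod 360° = atan2(-1.596, -0.057) = 267.9546°
|p|² = ρ² + z² = 1.59702² + 1.861² = 6.01379
κ = 2ρ / |p|² = 2×1.59702 / 6.01379 = 0.53112
θ = 2·atan2(ρ, z) = 2·atan2(1.59702, 1.861) = 1.41841 rad
ℓ = θ/κ = 1.41841/0.53112 = 2.67061

0.5311 267.95 2.6706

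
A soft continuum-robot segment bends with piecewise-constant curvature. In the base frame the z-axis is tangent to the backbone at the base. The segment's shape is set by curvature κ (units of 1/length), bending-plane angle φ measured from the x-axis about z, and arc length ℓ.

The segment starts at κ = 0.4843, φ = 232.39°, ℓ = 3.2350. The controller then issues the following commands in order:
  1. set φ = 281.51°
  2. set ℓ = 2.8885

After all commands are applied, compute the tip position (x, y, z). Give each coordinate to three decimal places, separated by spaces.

0.342 -1.677 2.034

initial: κ=0.4843, φ=232.39°, ℓ=3.2350
cmd 1: set φ=281.51° → (κ,φ,ℓ)=(0.4843,281.51°,3.2350) → tip=(0.4103,-2.0150,2.0648)
cmd 2: set ℓ=2.8885 → (κ,φ,ℓ)=(0.4843,281.51°,2.8885) → tip=(0.3415,-1.6772,2.0344)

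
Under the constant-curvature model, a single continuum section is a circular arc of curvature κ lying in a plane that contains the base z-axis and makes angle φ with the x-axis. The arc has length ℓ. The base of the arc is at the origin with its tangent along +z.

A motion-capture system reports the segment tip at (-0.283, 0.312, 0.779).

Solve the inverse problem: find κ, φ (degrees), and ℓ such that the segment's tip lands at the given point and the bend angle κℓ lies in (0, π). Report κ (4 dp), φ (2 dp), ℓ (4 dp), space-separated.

1.0742 132.21 0.9229

ρ = √(x²+y²) = √(-0.283² + 0.312²) = 0.42123
φ = atan2(y, x) mod 360° = atan2(0.312, -0.283) = 132.2096°
|p|² = ρ² + z² = 0.42123² + 0.779² = 0.78427
κ = 2ρ / |p|² = 2×0.42123 / 0.78427 = 1.07419
θ = 2·atan2(ρ, z) = 2·atan2(0.42123, 0.779) = 0.99140 rad
ℓ = θ/κ = 0.99140/1.07419 = 0.92293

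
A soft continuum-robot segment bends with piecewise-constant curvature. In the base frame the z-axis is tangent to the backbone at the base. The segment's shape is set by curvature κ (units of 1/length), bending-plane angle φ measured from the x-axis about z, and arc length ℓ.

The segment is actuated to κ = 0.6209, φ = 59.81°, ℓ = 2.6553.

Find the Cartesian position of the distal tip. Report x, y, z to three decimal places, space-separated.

θ = κ·ℓ = 0.6209 × 2.6553 = 1.64868 rad
ρ = (1 − cos θ)/κ = (1 − -0.07780)/0.6209 = 1.73587
z = sin θ / κ = 0.99697/0.6209 = 1.60568
x = ρ cos φ = 1.73587 × cos(59.81°) = 0.87291
y = ρ sin φ = 1.73587 × sin(59.81°) = 1.50042

0.873 1.500 1.606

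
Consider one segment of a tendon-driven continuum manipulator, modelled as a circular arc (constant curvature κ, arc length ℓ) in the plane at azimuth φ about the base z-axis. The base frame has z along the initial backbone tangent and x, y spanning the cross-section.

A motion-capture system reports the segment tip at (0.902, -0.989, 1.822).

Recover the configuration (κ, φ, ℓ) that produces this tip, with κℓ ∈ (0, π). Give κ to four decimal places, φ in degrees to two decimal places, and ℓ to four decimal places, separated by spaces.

0.5238 312.37 2.4195

ρ = √(x²+y²) = √(0.902² + -0.989²) = 1.33855
φ = atan2(y, x) mod 360° = atan2(-0.989, 0.902) = 312.3658°
|p|² = ρ² + z² = 1.33855² + 1.822² = 5.11141
κ = 2ρ / |p|² = 2×1.33855 / 5.11141 = 0.52375
θ = 2·atan2(ρ, z) = 2·atan2(1.33855, 1.822) = 1.26722 rad
ℓ = θ/κ = 1.26722/0.52375 = 2.41952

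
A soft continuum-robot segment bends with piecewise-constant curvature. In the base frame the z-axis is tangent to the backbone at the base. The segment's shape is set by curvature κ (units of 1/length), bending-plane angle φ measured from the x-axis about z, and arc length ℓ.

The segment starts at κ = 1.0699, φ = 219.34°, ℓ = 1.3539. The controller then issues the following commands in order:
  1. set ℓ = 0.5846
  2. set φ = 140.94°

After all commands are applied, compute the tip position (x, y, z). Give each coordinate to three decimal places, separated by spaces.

initial: κ=1.0699, φ=219.34°, ℓ=1.3539
cmd 1: set ℓ=0.5846 → (κ,φ,ℓ)=(1.0699,219.34°,0.5846) → tip=(-0.1368,-0.1122,0.5472)
cmd 2: set φ=140.94° → (κ,φ,ℓ)=(1.0699,140.94°,0.5846) → tip=(-0.1374,0.1115,0.5472)

-0.137 0.111 0.547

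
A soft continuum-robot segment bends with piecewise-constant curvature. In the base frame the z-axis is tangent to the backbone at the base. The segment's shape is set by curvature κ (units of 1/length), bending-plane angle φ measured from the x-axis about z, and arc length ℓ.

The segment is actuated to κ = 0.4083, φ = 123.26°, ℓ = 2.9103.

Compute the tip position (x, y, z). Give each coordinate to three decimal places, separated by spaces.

θ = κ·ℓ = 0.4083 × 2.9103 = 1.18828 rad
ρ = (1 − cos θ)/κ = (1 − 0.37326)/0.4083 = 1.53500
z = sin θ / κ = 0.92773/0.4083 = 2.27217
x = ρ cos φ = 1.53500 × cos(123.26°) = -0.84185
y = ρ sin φ = 1.53500 × sin(123.26°) = 1.28355

-0.842 1.284 2.272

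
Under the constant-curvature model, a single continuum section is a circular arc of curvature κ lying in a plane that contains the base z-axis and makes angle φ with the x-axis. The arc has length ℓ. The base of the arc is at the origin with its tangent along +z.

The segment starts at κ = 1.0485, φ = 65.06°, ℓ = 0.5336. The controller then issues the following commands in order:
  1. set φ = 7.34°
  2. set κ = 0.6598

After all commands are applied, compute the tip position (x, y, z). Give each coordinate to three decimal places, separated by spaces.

0.092 0.012 0.523

initial: κ=1.0485, φ=65.06°, ℓ=0.5336
cmd 1: set φ=7.34° → (κ,φ,ℓ)=(1.0485,7.34°,0.5336) → tip=(0.1442,0.0186,0.5062)
cmd 2: set κ=0.6598 → (κ,φ,ℓ)=(0.6598,7.34°,0.5336) → tip=(0.0922,0.0119,0.5226)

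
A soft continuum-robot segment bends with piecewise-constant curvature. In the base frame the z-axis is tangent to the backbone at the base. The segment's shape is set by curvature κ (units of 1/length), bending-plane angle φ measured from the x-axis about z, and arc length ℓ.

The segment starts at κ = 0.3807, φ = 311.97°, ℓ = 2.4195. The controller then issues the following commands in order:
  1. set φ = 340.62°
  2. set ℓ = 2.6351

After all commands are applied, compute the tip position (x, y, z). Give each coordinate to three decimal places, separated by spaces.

1.146 -0.403 2.215

initial: κ=0.3807, φ=311.97°, ℓ=2.4195
cmd 1: set φ=340.62° → (κ,φ,ℓ)=(0.3807,340.62°,2.4195) → tip=(0.9789,-0.3443,2.0916)
cmd 2: set ℓ=2.6351 → (κ,φ,ℓ)=(0.3807,340.62°,2.6351) → tip=(1.1457,-0.4030,2.2148)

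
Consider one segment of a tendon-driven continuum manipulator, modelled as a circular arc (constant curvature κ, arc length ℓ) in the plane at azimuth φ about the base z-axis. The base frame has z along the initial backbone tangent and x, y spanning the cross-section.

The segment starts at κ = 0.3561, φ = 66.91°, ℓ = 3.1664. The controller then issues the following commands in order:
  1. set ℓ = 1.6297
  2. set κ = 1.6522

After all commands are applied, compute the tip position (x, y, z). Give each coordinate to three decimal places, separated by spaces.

initial: κ=0.3561, φ=66.91°, ℓ=3.1664
cmd 1: set ℓ=1.6297 → (κ,φ,ℓ)=(0.3561,66.91°,1.6297) → tip=(0.1803,0.4229,1.5398)
cmd 2: set κ=1.6522 → (κ,φ,ℓ)=(1.6522,66.91°,1.6297) → tip=(0.4512,1.0583,0.2627)

0.451 1.058 0.263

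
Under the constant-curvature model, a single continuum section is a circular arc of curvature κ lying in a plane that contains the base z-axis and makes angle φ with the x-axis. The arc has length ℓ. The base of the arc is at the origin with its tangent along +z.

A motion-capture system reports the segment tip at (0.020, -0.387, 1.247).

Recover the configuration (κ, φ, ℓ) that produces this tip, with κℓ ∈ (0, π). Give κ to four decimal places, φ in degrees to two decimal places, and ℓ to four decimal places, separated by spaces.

ρ = √(x²+y²) = √(0.020² + -0.387²) = 0.38752
φ = atan2(y, x) mod 360° = atan2(-0.387, 0.020) = 272.9584°
|p|² = ρ² + z² = 0.38752² + 1.247² = 1.70518
κ = 2ρ / |p|² = 2×0.38752 / 1.70518 = 0.45452
θ = 2·atan2(ρ, z) = 2·atan2(0.38752, 1.247) = 0.60260 rad
ℓ = θ/κ = 0.60260/0.45452 = 1.32579

0.4545 272.96 1.3258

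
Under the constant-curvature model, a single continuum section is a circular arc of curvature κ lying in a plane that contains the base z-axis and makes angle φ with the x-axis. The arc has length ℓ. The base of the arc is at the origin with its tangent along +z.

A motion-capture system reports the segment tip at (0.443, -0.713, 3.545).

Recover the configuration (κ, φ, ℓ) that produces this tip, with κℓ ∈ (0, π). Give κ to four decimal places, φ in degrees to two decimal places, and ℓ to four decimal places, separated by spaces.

ρ = √(x²+y²) = √(0.443² + -0.713²) = 0.83942
φ = atan2(y, x) mod 360° = atan2(-0.713, 0.443) = 301.8534°
|p|² = ρ² + z² = 0.83942² + 3.545² = 13.27164
κ = 2ρ / |p|² = 2×0.83942 / 13.27164 = 0.12650
θ = 2·atan2(ρ, z) = 2·atan2(0.83942, 3.545) = 0.46501 rad
ℓ = θ/κ = 0.46501/0.12650 = 3.67606

0.1265 301.85 3.6761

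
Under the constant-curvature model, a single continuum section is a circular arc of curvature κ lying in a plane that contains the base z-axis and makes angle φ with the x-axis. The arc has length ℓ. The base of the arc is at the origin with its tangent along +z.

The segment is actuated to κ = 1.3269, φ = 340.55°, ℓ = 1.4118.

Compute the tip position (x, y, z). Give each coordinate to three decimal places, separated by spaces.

θ = κ·ℓ = 1.3269 × 1.4118 = 1.87332 rad
ρ = (1 − cos θ)/κ = (1 − -0.29793)/1.3269 = 0.97817
z = sin θ / κ = 0.95459/1.3269 = 0.71941
x = ρ cos φ = 0.97817 × cos(340.55°) = 0.92234
y = ρ sin φ = 0.97817 × sin(340.55°) = -0.32571

0.922 -0.326 0.719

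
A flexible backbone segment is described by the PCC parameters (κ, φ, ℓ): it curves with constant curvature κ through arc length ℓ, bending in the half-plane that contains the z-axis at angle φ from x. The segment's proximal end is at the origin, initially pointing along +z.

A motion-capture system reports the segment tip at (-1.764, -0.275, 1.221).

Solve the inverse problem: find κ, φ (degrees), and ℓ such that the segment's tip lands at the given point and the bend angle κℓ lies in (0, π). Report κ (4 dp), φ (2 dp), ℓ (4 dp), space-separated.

ρ = √(x²+y²) = √(-1.764² + -0.275²) = 1.78531
φ = atan2(y, x) mod 360° = atan2(-0.275, -1.764) = 188.8608°
|p|² = ρ² + z² = 1.78531² + 1.221² = 4.67816
κ = 2ρ / |p|² = 2×1.78531 / 4.67816 = 0.76325
θ = 2·atan2(ρ, z) = 2·atan2(1.78531, 1.221) = 1.94189 rad
ℓ = θ/κ = 1.94189/0.76325 = 2.54424

0.7633 188.86 2.5442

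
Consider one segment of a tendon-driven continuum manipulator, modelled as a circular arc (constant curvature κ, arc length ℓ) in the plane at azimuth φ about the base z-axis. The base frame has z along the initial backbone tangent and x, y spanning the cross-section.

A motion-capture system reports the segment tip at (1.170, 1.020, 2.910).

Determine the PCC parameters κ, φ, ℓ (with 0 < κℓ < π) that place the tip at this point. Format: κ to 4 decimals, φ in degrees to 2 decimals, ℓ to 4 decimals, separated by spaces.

0.2854 41.08 3.4339

ρ = √(x²+y²) = √(1.170² + 1.020²) = 1.55219
φ = atan2(y, x) mod 360° = atan2(1.020, 1.170) = 41.0818°
|p|² = ρ² + z² = 1.55219² + 2.910² = 10.87740
κ = 2ρ / |p|² = 2×1.55219 / 10.87740 = 0.28540
θ = 2·atan2(ρ, z) = 2·atan2(1.55219, 2.910) = 0.98002 rad
ℓ = θ/κ = 0.98002/0.28540 = 3.43387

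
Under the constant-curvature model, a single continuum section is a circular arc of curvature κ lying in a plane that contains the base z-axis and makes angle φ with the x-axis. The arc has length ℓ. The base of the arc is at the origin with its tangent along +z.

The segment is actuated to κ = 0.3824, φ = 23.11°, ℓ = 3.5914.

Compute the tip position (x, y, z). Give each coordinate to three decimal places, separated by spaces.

1.933 0.825 2.564

θ = κ·ℓ = 0.3824 × 3.5914 = 1.37335 rad
ρ = (1 − cos θ)/κ = (1 − 0.19616)/0.3824 = 2.10208
z = sin θ / κ = 0.98057/0.3824 = 2.56425
x = ρ cos φ = 2.10208 × cos(23.11°) = 1.93339
y = ρ sin φ = 2.10208 × sin(23.11°) = 0.82506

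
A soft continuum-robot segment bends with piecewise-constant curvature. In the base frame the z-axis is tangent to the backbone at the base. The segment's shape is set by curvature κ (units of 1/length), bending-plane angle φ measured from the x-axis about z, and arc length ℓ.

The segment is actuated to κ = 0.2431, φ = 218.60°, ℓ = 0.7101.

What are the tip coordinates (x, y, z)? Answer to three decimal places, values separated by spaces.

θ = κ·ℓ = 0.2431 × 0.7101 = 0.17263 rad
ρ = (1 − cos θ)/κ = (1 − 0.98514)/0.2431 = 0.06114
z = sin θ / κ = 0.17177/0.2431 = 0.70658
x = ρ cos φ = 0.06114 × cos(218.60°) = -0.04778
y = ρ sin φ = 0.06114 × sin(218.60°) = -0.03814

-0.048 -0.038 0.707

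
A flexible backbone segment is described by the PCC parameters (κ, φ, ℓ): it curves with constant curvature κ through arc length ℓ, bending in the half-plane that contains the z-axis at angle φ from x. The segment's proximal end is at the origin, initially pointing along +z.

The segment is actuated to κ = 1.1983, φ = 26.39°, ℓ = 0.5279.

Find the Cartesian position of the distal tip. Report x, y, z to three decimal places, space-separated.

θ = κ·ℓ = 1.1983 × 0.5279 = 0.63258 rad
ρ = (1 − cos θ)/κ = (1 − 0.80650)/1.1983 = 0.16148
z = sin θ / κ = 0.59123/1.1983 = 0.49339
x = ρ cos φ = 0.16148 × cos(26.39°) = 0.14465
y = ρ sin φ = 0.16148 × sin(26.39°) = 0.07177

0.145 0.072 0.493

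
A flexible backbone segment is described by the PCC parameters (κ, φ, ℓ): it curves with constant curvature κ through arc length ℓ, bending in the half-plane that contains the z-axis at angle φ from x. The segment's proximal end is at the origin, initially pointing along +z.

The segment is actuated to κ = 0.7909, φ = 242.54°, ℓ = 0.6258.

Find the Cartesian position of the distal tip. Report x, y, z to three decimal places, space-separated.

-0.070 -0.135 0.601

θ = κ·ℓ = 0.7909 × 0.6258 = 0.49495 rad
ρ = (1 − cos θ)/κ = (1 − 0.87999)/0.7909 = 0.15173
z = sin θ / κ = 0.47498/0.7909 = 0.60056
x = ρ cos φ = 0.15173 × cos(242.54°) = -0.06997
y = ρ sin φ = 0.15173 × sin(242.54°) = -0.13464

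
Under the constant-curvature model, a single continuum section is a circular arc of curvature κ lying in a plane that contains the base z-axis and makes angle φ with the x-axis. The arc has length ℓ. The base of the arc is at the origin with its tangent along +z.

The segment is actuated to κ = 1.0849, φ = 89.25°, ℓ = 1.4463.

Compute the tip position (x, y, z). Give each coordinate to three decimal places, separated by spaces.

θ = κ·ℓ = 1.0849 × 1.4463 = 1.56909 rad
ρ = (1 − cos θ)/κ = (1 − 0.00171)/1.0849 = 0.92017
z = sin θ / κ = 1.00000/1.0849 = 0.92174
x = ρ cos φ = 0.92017 × cos(89.25°) = 0.01204
y = ρ sin φ = 0.92017 × sin(89.25°) = 0.92009

0.012 0.920 0.922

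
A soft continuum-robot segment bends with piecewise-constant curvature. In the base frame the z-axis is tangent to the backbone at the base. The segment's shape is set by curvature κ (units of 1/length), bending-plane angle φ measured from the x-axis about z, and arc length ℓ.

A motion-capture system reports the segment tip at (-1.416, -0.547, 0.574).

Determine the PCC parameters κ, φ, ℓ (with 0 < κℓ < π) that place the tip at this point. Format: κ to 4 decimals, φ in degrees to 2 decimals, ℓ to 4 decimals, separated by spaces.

1.1527 201.12 2.0981

ρ = √(x²+y²) = √(-1.416² + -0.547²) = 1.51798
φ = atan2(y, x) mod 360° = atan2(-0.547, -1.416) = 201.1215°
|p|² = ρ² + z² = 1.51798² + 0.574² = 2.63374
κ = 2ρ / |p|² = 2×1.51798 / 2.63374 = 1.15272
θ = 2·atan2(ρ, z) = 2·atan2(1.51798, 0.574) = 2.41856 rad
ℓ = θ/κ = 2.41856/1.15272 = 2.09814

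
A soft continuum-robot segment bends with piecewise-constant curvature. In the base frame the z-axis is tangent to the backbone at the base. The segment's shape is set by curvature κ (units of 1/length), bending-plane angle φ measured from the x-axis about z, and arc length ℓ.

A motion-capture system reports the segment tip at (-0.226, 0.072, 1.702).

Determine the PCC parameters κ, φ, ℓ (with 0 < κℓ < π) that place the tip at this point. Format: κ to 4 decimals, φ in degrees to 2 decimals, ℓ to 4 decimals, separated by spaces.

ρ = √(x²+y²) = √(-0.226² + 0.072²) = 0.23719
φ = atan2(y, x) mod 360° = atan2(0.072, -0.226) = 162.3289°
|p|² = ρ² + z² = 0.23719² + 1.702² = 2.95306
κ = 2ρ / |p|² = 2×0.23719 / 2.95306 = 0.16064
θ = 2·atan2(ρ, z) = 2·atan2(0.23719, 1.702) = 0.27694 rad
ℓ = θ/κ = 0.27694/0.16064 = 1.72395

0.1606 162.33 1.7240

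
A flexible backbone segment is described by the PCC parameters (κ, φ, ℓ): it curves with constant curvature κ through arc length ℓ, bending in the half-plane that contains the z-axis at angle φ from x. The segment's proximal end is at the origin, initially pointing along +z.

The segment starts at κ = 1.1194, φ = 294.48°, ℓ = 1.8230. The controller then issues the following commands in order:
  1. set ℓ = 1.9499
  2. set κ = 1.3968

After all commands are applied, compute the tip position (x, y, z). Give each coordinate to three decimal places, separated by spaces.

initial: κ=1.1194, φ=294.48°, ℓ=1.8230
cmd 1: set ℓ=1.9499 → (κ,φ,ℓ)=(1.1194,294.48°,1.9499) → tip=(0.5828,-1.2801,0.7312)
cmd 2: set κ=1.3968 → (κ,φ,ℓ)=(1.3968,294.48°,1.9499) → tip=(0.5678,-1.2470,0.2906)

0.568 -1.247 0.291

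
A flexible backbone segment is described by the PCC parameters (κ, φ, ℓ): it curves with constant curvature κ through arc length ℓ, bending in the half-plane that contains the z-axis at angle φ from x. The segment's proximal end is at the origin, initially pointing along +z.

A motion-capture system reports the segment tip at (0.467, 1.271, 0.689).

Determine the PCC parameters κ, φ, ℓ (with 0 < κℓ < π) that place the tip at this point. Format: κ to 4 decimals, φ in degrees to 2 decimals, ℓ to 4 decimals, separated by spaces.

1.1733 69.83 1.8753

ρ = √(x²+y²) = √(0.467² + 1.271²) = 1.35408
φ = atan2(y, x) mod 360° = atan2(1.271, 0.467) = 69.8253°
|p|² = ρ² + z² = 1.35408² + 0.689² = 2.30825
κ = 2ρ / |p|² = 2×1.35408 / 2.30825 = 1.17325
θ = 2·atan2(ρ, z) = 2·atan2(1.35408, 0.689) = 2.20021 rad
ℓ = θ/κ = 2.20021/1.17325 = 1.87531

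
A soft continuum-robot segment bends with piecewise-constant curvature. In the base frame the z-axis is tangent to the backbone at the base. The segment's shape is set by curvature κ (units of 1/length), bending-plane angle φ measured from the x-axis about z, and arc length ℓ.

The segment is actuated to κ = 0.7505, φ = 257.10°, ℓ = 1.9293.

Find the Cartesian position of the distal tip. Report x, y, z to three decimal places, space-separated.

θ = κ·ℓ = 0.7505 × 1.9293 = 1.44794 rad
ρ = (1 − cos θ)/κ = (1 − 0.12255)/0.7505 = 1.16916
z = sin θ / κ = 0.99246/0.7505 = 1.32240
x = ρ cos φ = 1.16916 × cos(257.10°) = -0.26101
y = ρ sin φ = 1.16916 × sin(257.10°) = -1.13965

-0.261 -1.140 1.322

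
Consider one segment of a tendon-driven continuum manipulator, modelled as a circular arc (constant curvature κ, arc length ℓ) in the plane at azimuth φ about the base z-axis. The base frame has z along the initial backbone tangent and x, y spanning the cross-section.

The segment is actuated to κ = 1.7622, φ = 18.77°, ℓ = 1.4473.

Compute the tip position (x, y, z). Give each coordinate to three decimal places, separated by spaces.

0.983 0.334 0.316

θ = κ·ℓ = 1.7622 × 1.4473 = 2.55043 rad
ρ = (1 − cos θ)/κ = (1 − -0.83029)/1.7622 = 1.03864
z = sin θ / κ = 0.55733/1.7622 = 0.31627
x = ρ cos φ = 1.03864 × cos(18.77°) = 0.98340
y = ρ sin φ = 1.03864 × sin(18.77°) = 0.33420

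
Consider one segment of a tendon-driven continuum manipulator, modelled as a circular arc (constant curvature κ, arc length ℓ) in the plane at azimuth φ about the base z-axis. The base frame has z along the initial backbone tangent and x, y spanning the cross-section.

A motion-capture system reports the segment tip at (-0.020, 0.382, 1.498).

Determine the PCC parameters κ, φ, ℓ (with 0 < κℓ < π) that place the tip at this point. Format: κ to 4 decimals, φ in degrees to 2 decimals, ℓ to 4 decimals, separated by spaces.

ρ = √(x²+y²) = √(-0.020² + 0.382²) = 0.38252
φ = atan2(y, x) mod 360° = atan2(0.382, -0.020) = 92.9970°
|p|² = ρ² + z² = 0.38252² + 1.498² = 2.39033
κ = 2ρ / |p|² = 2×0.38252 / 2.39033 = 0.32006
θ = 2·atan2(ρ, z) = 2·atan2(0.38252, 1.498) = 0.50003 rad
ℓ = θ/κ = 0.50003/0.32006 = 1.56229

0.3201 93.00 1.5623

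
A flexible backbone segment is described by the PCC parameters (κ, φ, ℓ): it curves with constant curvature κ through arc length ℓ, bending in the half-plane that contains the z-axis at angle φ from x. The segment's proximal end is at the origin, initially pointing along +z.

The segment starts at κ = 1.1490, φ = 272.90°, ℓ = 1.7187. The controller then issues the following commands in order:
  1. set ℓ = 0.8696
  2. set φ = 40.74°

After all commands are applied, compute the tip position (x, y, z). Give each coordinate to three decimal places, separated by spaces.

initial: κ=1.1490, φ=272.90°, ℓ=1.7187
cmd 1: set ℓ=0.8696 → (κ,φ,ℓ)=(1.1490,272.90°,0.8696) → tip=(0.0202,-0.3990,0.7320)
cmd 2: set φ=40.74° → (κ,φ,ℓ)=(1.1490,40.74°,0.8696) → tip=(0.3027,0.2607,0.7320)

0.303 0.261 0.732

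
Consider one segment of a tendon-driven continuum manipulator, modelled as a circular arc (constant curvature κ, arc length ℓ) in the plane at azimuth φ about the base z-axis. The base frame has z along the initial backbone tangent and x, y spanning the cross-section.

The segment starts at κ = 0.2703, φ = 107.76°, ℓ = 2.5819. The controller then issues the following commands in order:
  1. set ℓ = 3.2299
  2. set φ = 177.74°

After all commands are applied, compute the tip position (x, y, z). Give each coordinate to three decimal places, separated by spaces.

-1.322 0.052 2.835

initial: κ=0.2703, φ=107.76°, ℓ=2.5819
cmd 1: set ℓ=3.2299 → (κ,φ,ℓ)=(0.2703,107.76°,3.2299) → tip=(-0.4034,1.2596,2.8349)
cmd 2: set φ=177.74° → (κ,φ,ℓ)=(0.2703,177.74°,3.2299) → tip=(-1.3216,0.0522,2.8349)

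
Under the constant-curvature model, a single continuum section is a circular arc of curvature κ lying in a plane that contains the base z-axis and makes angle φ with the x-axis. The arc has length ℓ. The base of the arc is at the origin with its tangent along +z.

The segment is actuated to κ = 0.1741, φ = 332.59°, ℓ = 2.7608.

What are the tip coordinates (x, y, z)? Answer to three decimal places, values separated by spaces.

θ = κ·ℓ = 0.1741 × 2.7608 = 0.48066 rad
ρ = (1 − cos θ)/κ = (1 − 0.88669)/0.1741 = 0.65082
z = sin θ / κ = 0.46236/0.1741 = 2.65572
x = ρ cos φ = 0.65082 × cos(332.59°) = 0.57776
y = ρ sin φ = 0.65082 × sin(332.59°) = -0.29961

0.578 -0.300 2.656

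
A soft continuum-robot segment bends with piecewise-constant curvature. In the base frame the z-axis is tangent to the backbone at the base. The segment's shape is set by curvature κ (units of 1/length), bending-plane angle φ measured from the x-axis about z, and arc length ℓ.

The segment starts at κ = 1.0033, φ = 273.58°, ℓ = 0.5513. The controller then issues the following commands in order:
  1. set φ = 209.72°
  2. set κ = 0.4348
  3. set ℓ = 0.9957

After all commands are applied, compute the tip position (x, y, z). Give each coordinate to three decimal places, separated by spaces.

initial: κ=1.0033, φ=273.58°, ℓ=0.5513
cmd 1: set φ=209.72° → (κ,φ,ℓ)=(1.0033,209.72°,0.5513) → tip=(-0.1291,-0.0737,0.5236)
cmd 2: set κ=0.4348 → (κ,φ,ℓ)=(0.4348,209.72°,0.5513) → tip=(-0.0571,-0.0326,0.5460)
cmd 3: set ℓ=0.9957 → (κ,φ,ℓ)=(0.4348,209.72°,0.9957) → tip=(-0.1843,-0.1052,0.9649)

-0.184 -0.105 0.965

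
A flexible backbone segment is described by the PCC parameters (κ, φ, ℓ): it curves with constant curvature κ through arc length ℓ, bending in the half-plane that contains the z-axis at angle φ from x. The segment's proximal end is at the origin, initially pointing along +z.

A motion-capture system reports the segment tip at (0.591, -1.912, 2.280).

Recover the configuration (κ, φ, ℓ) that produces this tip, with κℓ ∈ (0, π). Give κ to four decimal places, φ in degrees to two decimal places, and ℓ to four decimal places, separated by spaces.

0.4349 287.18 3.3129

ρ = √(x²+y²) = √(0.591² + -1.912²) = 2.00126
φ = atan2(y, x) mod 360° = atan2(-1.912, 0.591) = 287.1764°
|p|² = ρ² + z² = 2.00126² + 2.280² = 9.20342
κ = 2ρ / |p|² = 2×2.00126 / 9.20342 = 0.43489
θ = 2·atan2(ρ, z) = 2·atan2(2.00126, 2.280) = 1.44076 rad
ℓ = θ/κ = 1.44076/0.43489 = 3.31291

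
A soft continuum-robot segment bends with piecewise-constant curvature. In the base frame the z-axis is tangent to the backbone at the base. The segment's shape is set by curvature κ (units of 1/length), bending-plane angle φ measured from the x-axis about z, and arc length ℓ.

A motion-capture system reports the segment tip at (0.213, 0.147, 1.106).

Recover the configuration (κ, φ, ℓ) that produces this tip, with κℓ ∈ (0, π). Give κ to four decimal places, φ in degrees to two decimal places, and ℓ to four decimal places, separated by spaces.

0.4012 34.61 1.1459

ρ = √(x²+y²) = √(0.213² + 0.147²) = 0.25880
φ = atan2(y, x) mod 360° = atan2(0.147, 0.213) = 34.6111°
|p|² = ρ² + z² = 0.25880² + 1.106² = 1.29021
κ = 2ρ / |p|² = 2×0.25880 / 1.29021 = 0.40118
θ = 2·atan2(ρ, z) = 2·atan2(0.25880, 1.106) = 0.45972 rad
ℓ = θ/κ = 0.45972/0.40118 = 1.14594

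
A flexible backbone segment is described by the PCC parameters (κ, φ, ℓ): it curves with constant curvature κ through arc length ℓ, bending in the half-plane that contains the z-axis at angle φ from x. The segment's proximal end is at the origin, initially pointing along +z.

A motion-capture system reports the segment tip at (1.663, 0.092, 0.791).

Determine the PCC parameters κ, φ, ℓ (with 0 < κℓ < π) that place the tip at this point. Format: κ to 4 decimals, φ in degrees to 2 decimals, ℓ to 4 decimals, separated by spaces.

0.9798 3.17 2.3013

ρ = √(x²+y²) = √(1.663² + 0.092²) = 1.66554
φ = atan2(y, x) mod 360° = atan2(0.092, 1.663) = 3.1665°
|p|² = ρ² + z² = 1.66554² + 0.791² = 3.39971
κ = 2ρ / |p|² = 2×1.66554 / 3.39971 = 0.97981
θ = 2·atan2(ρ, z) = 2·atan2(1.66554, 0.791) = 2.25483 rad
ℓ = θ/κ = 2.25483/0.97981 = 2.30128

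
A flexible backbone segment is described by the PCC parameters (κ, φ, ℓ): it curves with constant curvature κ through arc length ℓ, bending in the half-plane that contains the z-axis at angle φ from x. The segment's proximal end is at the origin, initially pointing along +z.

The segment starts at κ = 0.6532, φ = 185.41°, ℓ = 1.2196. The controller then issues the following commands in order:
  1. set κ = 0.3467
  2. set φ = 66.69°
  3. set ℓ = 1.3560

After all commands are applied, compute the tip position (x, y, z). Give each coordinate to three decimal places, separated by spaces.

0.124 0.287 1.307

initial: κ=0.6532, φ=185.41°, ℓ=1.2196
cmd 1: set κ=0.3467 → (κ,φ,ℓ)=(0.3467,185.41°,1.2196) → tip=(-0.2529,-0.0240,1.1836)
cmd 2: set φ=66.69° → (κ,φ,ℓ)=(0.3467,66.69°,1.2196) → tip=(0.1005,0.2333,1.1836)
cmd 3: set ℓ=1.3560 → (κ,φ,ℓ)=(0.3467,66.69°,1.3560) → tip=(0.1238,0.2874,1.3066)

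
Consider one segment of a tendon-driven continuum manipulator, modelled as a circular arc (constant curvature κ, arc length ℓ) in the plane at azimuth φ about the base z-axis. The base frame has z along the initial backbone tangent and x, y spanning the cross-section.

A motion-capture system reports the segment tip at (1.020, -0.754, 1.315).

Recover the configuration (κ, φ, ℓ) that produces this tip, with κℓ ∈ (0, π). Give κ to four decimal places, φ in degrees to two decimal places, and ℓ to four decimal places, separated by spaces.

ρ = √(x²+y²) = √(1.020² + -0.754²) = 1.26843
φ = atan2(y, x) mod 360° = atan2(-0.754, 1.020) = 323.5276°
|p|² = ρ² + z² = 1.26843² + 1.315² = 3.33814
κ = 2ρ / |p|² = 2×1.26843 / 3.33814 = 0.75996
θ = 2·atan2(ρ, z) = 2·atan2(1.26843, 1.315) = 1.53475 rad
ℓ = θ/κ = 1.53475/0.75996 = 2.01951

0.7600 323.53 2.0195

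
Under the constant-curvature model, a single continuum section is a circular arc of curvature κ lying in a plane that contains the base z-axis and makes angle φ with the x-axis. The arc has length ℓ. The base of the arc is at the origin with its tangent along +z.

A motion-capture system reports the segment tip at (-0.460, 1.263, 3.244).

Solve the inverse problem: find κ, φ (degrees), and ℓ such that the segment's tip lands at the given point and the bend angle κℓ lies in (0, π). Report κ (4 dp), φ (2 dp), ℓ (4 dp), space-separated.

0.2180 110.01 3.6034

ρ = √(x²+y²) = √(-0.460² + 1.263²) = 1.34416
φ = atan2(y, x) mod 360° = atan2(1.263, -0.460) = 110.0122°
|p|² = ρ² + z² = 1.34416² + 3.244² = 12.33031
κ = 2ρ / |p|² = 2×1.34416 / 12.33031 = 0.21803
θ = 2·atan2(ρ, z) = 2·atan2(1.34416, 3.244) = 0.78564 rad
ℓ = θ/κ = 0.78564/0.21803 = 3.60341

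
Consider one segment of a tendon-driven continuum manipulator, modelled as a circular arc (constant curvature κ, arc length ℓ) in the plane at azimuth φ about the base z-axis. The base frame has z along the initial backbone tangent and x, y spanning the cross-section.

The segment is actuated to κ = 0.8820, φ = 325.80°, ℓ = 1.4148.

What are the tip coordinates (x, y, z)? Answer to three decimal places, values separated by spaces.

θ = κ·ℓ = 0.8820 × 1.4148 = 1.24785 rad
ρ = (1 − cos θ)/κ = (1 − 0.31736)/0.8820 = 0.77397
z = sin θ / κ = 0.94831/0.8820 = 1.07518
x = ρ cos φ = 0.77397 × cos(325.80°) = 0.64014
y = ρ sin φ = 0.77397 × sin(325.80°) = -0.43504

0.640 -0.435 1.075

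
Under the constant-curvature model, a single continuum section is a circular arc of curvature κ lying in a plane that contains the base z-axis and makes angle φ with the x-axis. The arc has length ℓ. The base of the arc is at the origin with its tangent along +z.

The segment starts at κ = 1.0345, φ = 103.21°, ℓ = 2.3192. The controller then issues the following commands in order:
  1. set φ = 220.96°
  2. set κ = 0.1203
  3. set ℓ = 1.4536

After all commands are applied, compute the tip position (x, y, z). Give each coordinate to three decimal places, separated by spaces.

-0.096 -0.083 1.446

initial: κ=1.0345, φ=103.21°, ℓ=2.3192
cmd 1: set φ=220.96° → (κ,φ,ℓ)=(1.0345,220.96°,2.3192) → tip=(-1.2679,-1.1006,0.6535)
cmd 2: set κ=0.1203 → (κ,φ,ℓ)=(0.1203,220.96°,2.3192) → tip=(-0.2427,-0.2107,2.2892)
cmd 3: set ℓ=1.4536 → (κ,φ,ℓ)=(0.1203,220.96°,1.4536) → tip=(-0.0957,-0.0831,1.4462)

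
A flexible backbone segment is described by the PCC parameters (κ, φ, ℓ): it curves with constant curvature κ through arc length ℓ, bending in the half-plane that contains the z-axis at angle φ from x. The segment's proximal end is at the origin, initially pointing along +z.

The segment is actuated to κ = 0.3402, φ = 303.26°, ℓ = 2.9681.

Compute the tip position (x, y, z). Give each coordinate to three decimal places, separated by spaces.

θ = κ·ℓ = 0.3402 × 2.9681 = 1.00975 rad
ρ = (1 − cos θ)/κ = (1 − 0.53207)/0.3402 = 1.37544
z = sin θ / κ = 0.84670/0.3402 = 2.48882
x = ρ cos φ = 1.37544 × cos(303.26°) = 0.75435
y = ρ sin φ = 1.37544 × sin(303.26°) = -1.15013

0.754 -1.150 2.489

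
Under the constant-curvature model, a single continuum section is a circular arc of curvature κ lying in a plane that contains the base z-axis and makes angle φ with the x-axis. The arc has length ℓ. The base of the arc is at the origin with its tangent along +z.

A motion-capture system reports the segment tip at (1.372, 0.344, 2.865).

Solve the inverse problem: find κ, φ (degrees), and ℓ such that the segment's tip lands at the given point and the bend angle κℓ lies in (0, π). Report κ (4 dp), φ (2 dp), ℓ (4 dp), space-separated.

ρ = √(x²+y²) = √(1.372² + 0.344²) = 1.41447
φ = atan2(y, x) mod 360° = atan2(0.344, 1.372) = 14.0755°
|p|² = ρ² + z² = 1.41447² + 2.865² = 10.20895
κ = 2ρ / |p|² = 2×1.41447 / 10.20895 = 0.27710
θ = 2·atan2(ρ, z) = 2·atan2(1.41447, 2.865) = 0.91720 rad
ℓ = θ/κ = 0.91720/0.27710 = 3.30995

0.2771 14.08 3.3100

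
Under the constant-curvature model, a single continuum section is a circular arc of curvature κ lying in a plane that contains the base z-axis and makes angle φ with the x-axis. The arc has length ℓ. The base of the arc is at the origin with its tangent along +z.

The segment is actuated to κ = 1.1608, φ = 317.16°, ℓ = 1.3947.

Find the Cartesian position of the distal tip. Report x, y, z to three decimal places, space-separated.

0.662 -0.614 0.860

θ = κ·ℓ = 1.1608 × 1.3947 = 1.61897 rad
ρ = (1 − cos θ)/κ = (1 − -0.04815)/1.1608 = 0.90296
z = sin θ / κ = 0.99884/1.1608 = 0.86048
x = ρ cos φ = 0.90296 × cos(317.16°) = 0.66210
y = ρ sin φ = 0.90296 × sin(317.16°) = -0.61397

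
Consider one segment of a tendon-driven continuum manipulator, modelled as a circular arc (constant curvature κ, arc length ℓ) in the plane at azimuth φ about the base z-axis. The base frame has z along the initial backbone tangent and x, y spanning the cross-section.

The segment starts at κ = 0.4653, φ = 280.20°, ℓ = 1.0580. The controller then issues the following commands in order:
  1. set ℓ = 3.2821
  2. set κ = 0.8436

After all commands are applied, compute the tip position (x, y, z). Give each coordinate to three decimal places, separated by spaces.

initial: κ=0.4653, φ=280.20°, ℓ=1.0580
cmd 1: set ℓ=3.2821 → (κ,φ,ℓ)=(0.4653,280.20°,3.2821) → tip=(0.3640,-2.0229,2.1471)
cmd 2: set κ=0.8436 → (κ,φ,ℓ)=(0.8436,280.20°,3.2821) → tip=(0.4054,-2.2532,0.4318)

0.405 -2.253 0.432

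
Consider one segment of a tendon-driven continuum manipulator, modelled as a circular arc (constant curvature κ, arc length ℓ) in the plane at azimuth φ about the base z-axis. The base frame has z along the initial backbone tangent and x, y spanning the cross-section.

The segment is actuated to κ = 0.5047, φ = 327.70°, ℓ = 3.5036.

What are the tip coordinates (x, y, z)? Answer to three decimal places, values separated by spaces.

2.003 -1.266 1.943

θ = κ·ℓ = 0.5047 × 3.5036 = 1.76827 rad
ρ = (1 − cos θ)/κ = (1 − -0.19619)/0.5047 = 2.37010
z = sin θ / κ = 0.98057/0.5047 = 1.94287
x = ρ cos φ = 2.37010 × cos(327.70°) = 2.00336
y = ρ sin φ = 2.37010 × sin(327.70°) = -1.26647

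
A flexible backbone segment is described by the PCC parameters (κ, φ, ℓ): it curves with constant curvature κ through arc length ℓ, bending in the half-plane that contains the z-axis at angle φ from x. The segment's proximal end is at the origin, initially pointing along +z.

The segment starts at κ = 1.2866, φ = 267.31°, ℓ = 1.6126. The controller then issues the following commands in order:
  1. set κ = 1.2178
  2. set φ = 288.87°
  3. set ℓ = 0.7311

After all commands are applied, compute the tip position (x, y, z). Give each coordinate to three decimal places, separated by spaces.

initial: κ=1.2866, φ=267.31°, ℓ=1.6126
cmd 1: set κ=1.2178 → (κ,φ,ℓ)=(1.2178,267.31°,1.6126) → tip=(-0.0533,-1.1344,0.7585)
cmd 2: set φ=288.87° → (κ,φ,ℓ)=(1.2178,288.87°,1.6126) → tip=(0.3673,-1.0746,0.7585)
cmd 3: set ℓ=0.7311 → (κ,φ,ℓ)=(1.2178,288.87°,0.7311) → tip=(0.0985,-0.2882,0.6383)

0.098 -0.288 0.638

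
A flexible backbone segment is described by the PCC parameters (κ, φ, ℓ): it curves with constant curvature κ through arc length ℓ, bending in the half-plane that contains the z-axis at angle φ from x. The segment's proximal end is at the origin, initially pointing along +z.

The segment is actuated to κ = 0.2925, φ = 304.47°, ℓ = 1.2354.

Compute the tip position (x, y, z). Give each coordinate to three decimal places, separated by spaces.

θ = κ·ℓ = 0.2925 × 1.2354 = 0.36135 rad
ρ = (1 − cos θ)/κ = (1 − 0.93542)/0.2925 = 0.22079
z = sin θ / κ = 0.35354/0.2925 = 1.20869
x = ρ cos φ = 0.22079 × cos(304.47°) = 0.12496
y = ρ sin φ = 0.22079 × sin(304.47°) = -0.18202

0.125 -0.182 1.209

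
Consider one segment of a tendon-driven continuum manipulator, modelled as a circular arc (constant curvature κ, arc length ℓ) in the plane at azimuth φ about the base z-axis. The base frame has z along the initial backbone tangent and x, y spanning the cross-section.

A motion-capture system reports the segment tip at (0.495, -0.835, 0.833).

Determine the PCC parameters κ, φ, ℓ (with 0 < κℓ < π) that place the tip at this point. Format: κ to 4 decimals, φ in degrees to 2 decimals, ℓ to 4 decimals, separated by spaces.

ρ = √(x²+y²) = √(0.495² + -0.835²) = 0.97070
φ = atan2(y, x) mod 360° = atan2(-0.835, 0.495) = 300.6601°
|p|² = ρ² + z² = 0.97070² + 0.833² = 1.63614
κ = 2ρ / |p|² = 2×0.97070 / 1.63614 = 1.18657
θ = 2·atan2(ρ, z) = 2·atan2(0.97070, 0.833) = 1.72318 rad
ℓ = θ/κ = 1.72318/1.18657 = 1.45224

1.1866 300.66 1.4522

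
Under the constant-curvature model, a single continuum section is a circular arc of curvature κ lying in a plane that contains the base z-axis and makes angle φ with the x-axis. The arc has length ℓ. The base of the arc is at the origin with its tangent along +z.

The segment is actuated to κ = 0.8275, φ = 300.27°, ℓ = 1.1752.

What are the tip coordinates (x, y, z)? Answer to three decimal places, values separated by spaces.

θ = κ·ℓ = 0.8275 × 1.1752 = 0.97248 rad
ρ = (1 − cos θ)/κ = (1 − 0.56325)/0.8275 = 0.52779
z = sin θ / κ = 0.82628/0.8275 = 0.99853
x = ρ cos φ = 0.52779 × cos(300.27°) = 0.26605
y = ρ sin φ = 0.52779 × sin(300.27°) = -0.45583

0.266 -0.456 0.999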